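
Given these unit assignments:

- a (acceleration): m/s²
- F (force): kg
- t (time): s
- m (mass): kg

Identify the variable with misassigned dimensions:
F

The variable F (force) should have units N, not kg.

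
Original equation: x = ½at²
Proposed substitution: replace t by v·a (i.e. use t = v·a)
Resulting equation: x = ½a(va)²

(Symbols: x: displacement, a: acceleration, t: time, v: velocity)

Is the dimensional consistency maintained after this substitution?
No

[t] = [T] and [v·a] = [L^2 T^-3]. These differ, so the substitution replaces a quantity by one of different dimensions and the result x = ½a(va)² has LHS [L] vs RHS [L^5 T^-8] — inconsistent.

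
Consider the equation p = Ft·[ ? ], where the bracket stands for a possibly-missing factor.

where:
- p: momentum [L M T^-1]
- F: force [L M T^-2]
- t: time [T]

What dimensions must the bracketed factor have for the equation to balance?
Nothing is missing — the bracketed factor must be dimensionless.

p has dimensions [L M T^-1] and Ft already has dimensions [L M T^-1], so p = Ft is dimensionally complete.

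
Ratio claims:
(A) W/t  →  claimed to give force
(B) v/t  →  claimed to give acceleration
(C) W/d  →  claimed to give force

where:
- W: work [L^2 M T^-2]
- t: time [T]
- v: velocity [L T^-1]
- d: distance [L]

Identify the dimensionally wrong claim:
(A) W/t does not give force

(A) W/t: [L^2 M T^-3] ≠ force [L M T^-2] ✗
(B) v/t: [L T^-2] = acceleration [L T^-2] ✓
(C) W/d: [L M T^-2] = force [L M T^-2] ✓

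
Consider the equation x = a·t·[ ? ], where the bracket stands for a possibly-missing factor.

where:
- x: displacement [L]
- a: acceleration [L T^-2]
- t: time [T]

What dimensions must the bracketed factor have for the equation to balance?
[T] — time (e.g. t)

x has dimensions [L]; a·t has dimensions [L T^-1].
The bracketed factor must supply [L] / [L T^-1] = [T].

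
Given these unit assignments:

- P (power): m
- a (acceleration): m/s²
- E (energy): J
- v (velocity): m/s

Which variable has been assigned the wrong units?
P

The variable P (power) should have units W, not m.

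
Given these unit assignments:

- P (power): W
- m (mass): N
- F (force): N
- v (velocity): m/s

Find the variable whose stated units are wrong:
m

The variable m (mass) should have units kg, not N.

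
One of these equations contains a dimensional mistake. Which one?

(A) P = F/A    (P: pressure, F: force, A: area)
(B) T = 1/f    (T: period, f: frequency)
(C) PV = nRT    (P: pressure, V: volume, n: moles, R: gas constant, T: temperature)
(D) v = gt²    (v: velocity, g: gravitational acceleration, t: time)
(D) v = gt²

The equation (D) v = gt² is dimensionally incorrect.

LHS (v): [L T^-1]
RHS (gt²): [L] ✗

The dimensions do not match. The other three equations balance.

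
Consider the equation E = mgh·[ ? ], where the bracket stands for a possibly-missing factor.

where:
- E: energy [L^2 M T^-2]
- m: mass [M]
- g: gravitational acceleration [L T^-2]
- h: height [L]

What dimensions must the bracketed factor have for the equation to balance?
Nothing is missing — the bracketed factor must be dimensionless.

E has dimensions [L^2 M T^-2] and mgh already has dimensions [L^2 M T^-2], so E = mgh is dimensionally complete.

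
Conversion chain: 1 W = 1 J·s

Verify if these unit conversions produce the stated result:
The chain is incorrect (it contains an error).

Incorrect: Watt is J/s, not J·s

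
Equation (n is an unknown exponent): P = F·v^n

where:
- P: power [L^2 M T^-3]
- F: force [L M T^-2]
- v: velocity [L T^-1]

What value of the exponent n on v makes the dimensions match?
n = 1

P has dimensions [L^2 M T^-3]; v has dimensions [L T^-1].
The rest of the RHS has dimensions [L M T^-2], so v^n must supply [L T^-1].
With n = 1: F·v^1 has dimensions [L^2 M T^-3], matching the LHS ✓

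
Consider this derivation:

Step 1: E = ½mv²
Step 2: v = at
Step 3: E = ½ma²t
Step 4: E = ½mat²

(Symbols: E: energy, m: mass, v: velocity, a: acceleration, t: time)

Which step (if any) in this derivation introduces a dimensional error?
Step 3

Step 1: E = ½mv² → LHS [L^2 M T^-2], RHS [L^2 M T^-2] ✓
Step 2: v = at → LHS [L T^-1], RHS [L T^-1] ✓
Step 3: E = ½ma²t → LHS [L^2 M T^-2], RHS [L^2 M T^-3] ✗

The first dimensional inconsistency appears in step 3: E = ½ma²t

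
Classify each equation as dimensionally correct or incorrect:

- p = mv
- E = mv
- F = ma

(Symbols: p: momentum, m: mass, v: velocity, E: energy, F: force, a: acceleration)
Dimensionally correct: p = mv, F = ma
Dimensionally incorrect: E = mv
Ordered (correct first, then incorrect): p = mv, F = ma, E = mv

- p = mv: LHS [L M T^-1], RHS [L M T^-1] → correct ✓
- E = mv: LHS [L^2 M T^-2], RHS [L M T^-1] → incorrect ✗
- F = ma: LHS [L M T^-2], RHS [L M T^-2] → correct ✓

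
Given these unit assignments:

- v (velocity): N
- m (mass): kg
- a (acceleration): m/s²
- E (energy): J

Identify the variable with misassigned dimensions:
v

The variable v (velocity) should have units m/s, not N.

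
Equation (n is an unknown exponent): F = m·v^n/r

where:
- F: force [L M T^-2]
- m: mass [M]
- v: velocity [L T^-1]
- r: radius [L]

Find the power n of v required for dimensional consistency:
n = 2

F has dimensions [L M T^-2]; v has dimensions [L T^-1].
The rest of the RHS has dimensions [L^-1 M], so v^n must supply [L^2 T^-2].
With n = 2: m·v^2/r has dimensions [L M T^-2], matching the LHS ✓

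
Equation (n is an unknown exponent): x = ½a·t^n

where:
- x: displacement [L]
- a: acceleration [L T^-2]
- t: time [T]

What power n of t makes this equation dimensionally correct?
n = 2

x has dimensions [L]; t has dimensions [T].
The rest of the RHS has dimensions [L T^-2], so t^n must supply [T^2].
With n = 2: ½a·t^2 has dimensions [L], matching the LHS ✓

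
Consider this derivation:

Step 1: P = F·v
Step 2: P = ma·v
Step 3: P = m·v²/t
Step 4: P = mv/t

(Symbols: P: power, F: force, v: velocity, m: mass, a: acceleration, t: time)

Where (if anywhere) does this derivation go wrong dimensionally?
Step 4

Step 1: P = F·v → LHS [L^2 M T^-3], RHS [L^2 M T^-3] ✓
Step 2: P = ma·v → LHS [L^2 M T^-3], RHS [L^2 M T^-3] ✓
Step 3: P = m·v²/t → LHS [L^2 M T^-3], RHS [L^2 M T^-3] ✓
Step 4: P = mv/t → LHS [L^2 M T^-3], RHS [L M T^-2] ✗

The first dimensional inconsistency appears in step 4: P = mv/t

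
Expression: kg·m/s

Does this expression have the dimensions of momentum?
Yes

The expression kg·m/s has dimensions [L M T^-1], which is exactly momentum [L M T^-1].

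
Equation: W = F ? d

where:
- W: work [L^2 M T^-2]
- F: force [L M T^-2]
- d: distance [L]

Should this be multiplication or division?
multiplication (×): W = F × d

W [L^2 M T^-2]; F [L M T^-2]; d [L].
F × d → [L^2 M T^-2] ✓
F ÷ d → [M T^-2] ✗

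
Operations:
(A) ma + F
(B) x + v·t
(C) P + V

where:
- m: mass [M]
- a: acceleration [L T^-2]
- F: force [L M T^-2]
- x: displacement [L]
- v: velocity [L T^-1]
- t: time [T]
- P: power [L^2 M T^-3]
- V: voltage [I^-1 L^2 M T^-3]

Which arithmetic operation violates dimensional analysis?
(C) P + V

(A) ma + F: ma [L M T^-2] and F [L M T^-2] — same dimensions ✓
(B) x + v·t: x [L] and v·t [L] — same dimensions ✓
(C) P + V: P [L^2 M T^-3] and V [I^-1 L^2 M T^-3] — different dimensions cannot be added/subtracted ✗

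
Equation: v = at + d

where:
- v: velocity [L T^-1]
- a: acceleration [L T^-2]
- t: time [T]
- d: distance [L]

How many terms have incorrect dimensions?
1

LHS v: [L T^-1]
- at: [L T^-1] ✓
- d: [L] ✗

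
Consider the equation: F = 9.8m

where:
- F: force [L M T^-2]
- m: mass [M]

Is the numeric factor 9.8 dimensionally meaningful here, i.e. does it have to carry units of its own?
Yes

F has dimensions [L M T^-2], while m alone has dimensions [M]. For the equation to balance, the factor 9.8 must carry dimensions [L T^-2] — it is a dimensional constant (a numerical value of a physical quantity with its units suppressed), not a pure number.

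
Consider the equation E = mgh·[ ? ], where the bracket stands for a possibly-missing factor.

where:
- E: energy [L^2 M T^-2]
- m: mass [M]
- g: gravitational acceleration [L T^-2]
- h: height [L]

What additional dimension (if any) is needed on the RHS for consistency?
Nothing is missing — the bracketed factor must be dimensionless.

E has dimensions [L^2 M T^-2] and mgh already has dimensions [L^2 M T^-2], so E = mgh is dimensionally complete.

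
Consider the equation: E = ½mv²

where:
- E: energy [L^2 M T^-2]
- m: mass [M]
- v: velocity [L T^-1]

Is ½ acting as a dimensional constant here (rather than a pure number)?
No

E has dimensions [L^2 M T^-2] and mv² already has dimensions [L^2 M T^-2], so the equation balances without ½ contributing any dimensions. ½ is a pure (dimensionless) number; changing or removing it would not affect dimensional consistency.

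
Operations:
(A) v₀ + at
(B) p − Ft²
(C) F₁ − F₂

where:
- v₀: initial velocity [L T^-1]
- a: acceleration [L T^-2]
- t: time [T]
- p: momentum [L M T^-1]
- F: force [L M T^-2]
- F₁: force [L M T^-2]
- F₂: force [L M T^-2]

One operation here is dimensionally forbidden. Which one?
(B) p − Ft²

(A) v₀ + at: v₀ [L T^-1] and at [L T^-1] — same dimensions ✓
(B) p − Ft²: p [L M T^-1] and Ft² [L M] — different dimensions cannot be added/subtracted ✗
(C) F₁ − F₂: F₁ [L M T^-2] and F₂ [L M T^-2] — same dimensions ✓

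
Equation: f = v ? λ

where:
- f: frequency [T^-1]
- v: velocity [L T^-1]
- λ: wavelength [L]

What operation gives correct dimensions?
division (÷): f = v ÷ λ

f [T^-1]; v [L T^-1]; λ [L].
v × λ → [L^2 T^-1] ✗
v ÷ λ → [T^-1] ✓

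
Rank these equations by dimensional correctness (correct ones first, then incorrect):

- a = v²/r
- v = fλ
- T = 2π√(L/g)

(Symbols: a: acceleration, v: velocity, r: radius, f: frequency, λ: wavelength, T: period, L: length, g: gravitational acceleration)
Dimensionally correct: a = v²/r, v = fλ, T = 2π√(L/g)
Dimensionally incorrect: none
Ordered (correct first, then incorrect): a = v²/r, v = fλ, T = 2π√(L/g)

- a = v²/r: LHS [L T^-2], RHS [L T^-2] → correct ✓
- v = fλ: LHS [L T^-1], RHS [L T^-1] → correct ✓
- T = 2π√(L/g): LHS [T], RHS [T] → correct ✓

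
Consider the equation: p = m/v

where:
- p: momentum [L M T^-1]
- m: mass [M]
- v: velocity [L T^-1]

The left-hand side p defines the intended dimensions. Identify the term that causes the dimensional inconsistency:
The right-hand side term m/v

p has dimensions [L M T^-1], but m/v has dimensions [L^-1 M T], so the term m/v is dimensionally wrong for p.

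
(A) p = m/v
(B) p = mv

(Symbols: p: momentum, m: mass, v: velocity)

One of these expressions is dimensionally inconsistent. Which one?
(A)

(A) p = m/v: LHS [L M T^-1], RHS [L^-1 M T] ✗
(B) p = mv: LHS [L M T^-1], RHS [L M T^-1] ✓

Expression (A) p = m/v is dimensionally incorrect.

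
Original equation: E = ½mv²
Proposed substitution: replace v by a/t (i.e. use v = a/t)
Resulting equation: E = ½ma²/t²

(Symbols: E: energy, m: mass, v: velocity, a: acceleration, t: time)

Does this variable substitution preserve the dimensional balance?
No

[v] = [L T^-1] and [a/t] = [L T^-3]. These differ, so the substitution replaces a quantity by one of different dimensions and the result E = ½ma²/t² has LHS [L^2 M T^-2] vs RHS [L^2 M T^-6] — inconsistent.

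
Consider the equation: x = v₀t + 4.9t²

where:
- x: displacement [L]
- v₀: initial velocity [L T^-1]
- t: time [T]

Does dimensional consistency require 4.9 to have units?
Yes

x has dimensions [L], while t² alone has dimensions [T^2]. For the equation to balance, the factor 4.9 must carry dimensions [L T^-2] — it is a dimensional constant (a numerical value of a physical quantity with its units suppressed), not a pure number.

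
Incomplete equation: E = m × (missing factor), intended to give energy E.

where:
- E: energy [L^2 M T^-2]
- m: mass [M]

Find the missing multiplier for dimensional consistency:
v² (velocity squared), dimensions [L^2 T^-2]

E has dimensions [L^2 M T^-2] and m has dimensions [M].
The missing factor must have dimensions [L^2 M T^-2] / [M] = [L^2 T^-2], i.e. velocity squared (v²).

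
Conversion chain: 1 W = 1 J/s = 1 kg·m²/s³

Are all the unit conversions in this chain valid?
The chain is correct (no errors).

Correct: Watt is Joule per second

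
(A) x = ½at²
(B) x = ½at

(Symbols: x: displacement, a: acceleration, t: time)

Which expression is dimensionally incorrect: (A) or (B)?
(B)

(A) x = ½at²: LHS [L], RHS [L] ✓
(B) x = ½at: LHS [L], RHS [L T^-1] ✗

Expression (B) x = ½at is dimensionally incorrect.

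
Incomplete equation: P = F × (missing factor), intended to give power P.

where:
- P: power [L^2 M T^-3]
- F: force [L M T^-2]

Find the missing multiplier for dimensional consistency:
v (velocity), dimensions [L T^-1]

P has dimensions [L^2 M T^-3] and F has dimensions [L M T^-2].
The missing factor must have dimensions [L^2 M T^-3] / [L M T^-2] = [L T^-1], i.e. velocity (v).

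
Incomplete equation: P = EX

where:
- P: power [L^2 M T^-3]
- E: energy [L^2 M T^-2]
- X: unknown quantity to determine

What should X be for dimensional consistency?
X = f (inverse time / frequency (1/t)), dimensions [T^-1]

P has dimensions [L^2 M T^-3]; the rest of the RHS (E) has dimensions [L^2 M T^-2].
So X must have dimensions [T^-1] — X = f (inverse time / frequency (1/t)).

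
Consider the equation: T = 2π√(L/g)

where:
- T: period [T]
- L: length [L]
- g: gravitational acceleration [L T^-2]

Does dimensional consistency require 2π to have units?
No

T has dimensions [T] and √(L/g) already has dimensions [T], so the equation balances without 2π contributing any dimensions. 2π is a pure (dimensionless) number; changing or removing it would not affect dimensional consistency.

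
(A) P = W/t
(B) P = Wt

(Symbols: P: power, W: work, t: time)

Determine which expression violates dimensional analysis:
(B)

(A) P = W/t: LHS [L^2 M T^-3], RHS [L^2 M T^-3] ✓
(B) P = Wt: LHS [L^2 M T^-3], RHS [L^2 M T^-1] ✗

Expression (B) P = Wt is dimensionally incorrect.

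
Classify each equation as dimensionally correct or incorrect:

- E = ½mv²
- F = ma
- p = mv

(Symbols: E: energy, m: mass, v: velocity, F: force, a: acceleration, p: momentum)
Dimensionally correct: E = ½mv², F = ma, p = mv
Dimensionally incorrect: none
Ordered (correct first, then incorrect): E = ½mv², F = ma, p = mv

- E = ½mv²: LHS [L^2 M T^-2], RHS [L^2 M T^-2] → correct ✓
- F = ma: LHS [L M T^-2], RHS [L M T^-2] → correct ✓
- p = mv: LHS [L M T^-1], RHS [L M T^-1] → correct ✓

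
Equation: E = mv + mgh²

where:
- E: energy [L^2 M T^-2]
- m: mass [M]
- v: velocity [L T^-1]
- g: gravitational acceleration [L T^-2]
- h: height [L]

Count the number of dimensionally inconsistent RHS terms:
2

LHS E: [L^2 M T^-2]
- mv: [L M T^-1] ✗
- mgh²: [L^3 M T^-2] ✗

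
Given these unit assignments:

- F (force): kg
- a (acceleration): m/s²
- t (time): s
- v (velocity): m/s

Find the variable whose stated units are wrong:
F

The variable F (force) should have units N, not kg.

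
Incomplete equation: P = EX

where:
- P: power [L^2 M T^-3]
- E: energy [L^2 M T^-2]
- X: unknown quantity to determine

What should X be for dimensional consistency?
X = f (inverse time / frequency (1/t)), dimensions [T^-1]

P has dimensions [L^2 M T^-3]; the rest of the RHS (E) has dimensions [L^2 M T^-2].
So X must have dimensions [T^-1] — X = f (inverse time / frequency (1/t)).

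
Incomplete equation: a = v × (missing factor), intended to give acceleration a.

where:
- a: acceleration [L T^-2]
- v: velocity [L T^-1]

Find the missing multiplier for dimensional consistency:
1/t (inverse time), dimensions [T^-1]

a has dimensions [L T^-2] and v has dimensions [L T^-1].
The missing factor must have dimensions [L T^-2] / [L T^-1] = [T^-1], i.e. inverse time (1/t).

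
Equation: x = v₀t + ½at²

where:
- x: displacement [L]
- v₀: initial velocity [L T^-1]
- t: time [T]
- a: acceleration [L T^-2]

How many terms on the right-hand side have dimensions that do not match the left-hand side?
0

LHS x: [L]
- v₀t: [L] ✓
- ½at²: [L] ✓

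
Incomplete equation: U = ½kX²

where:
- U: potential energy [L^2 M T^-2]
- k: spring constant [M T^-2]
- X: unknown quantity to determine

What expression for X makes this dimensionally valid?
X = x (displacement), dimensions [L]

U has dimensions [L^2 M T^-2]; the rest of the RHS (½k) has dimensions [M T^-2].
So X² must have dimensions [L^2], i.e. X has dimensions [L] — X = x (displacement).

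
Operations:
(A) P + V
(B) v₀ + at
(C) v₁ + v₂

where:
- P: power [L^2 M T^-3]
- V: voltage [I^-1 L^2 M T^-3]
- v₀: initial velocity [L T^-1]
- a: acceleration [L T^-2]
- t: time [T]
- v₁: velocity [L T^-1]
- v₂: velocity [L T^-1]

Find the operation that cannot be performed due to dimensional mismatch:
(A) P + V

(A) P + V: P [L^2 M T^-3] and V [I^-1 L^2 M T^-3] — different dimensions cannot be added/subtracted ✗
(B) v₀ + at: v₀ [L T^-1] and at [L T^-1] — same dimensions ✓
(C) v₁ + v₂: v₁ [L T^-1] and v₂ [L T^-1] — same dimensions ✓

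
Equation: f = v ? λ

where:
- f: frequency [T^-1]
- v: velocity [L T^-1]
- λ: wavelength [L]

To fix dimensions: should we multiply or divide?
division (÷): f = v ÷ λ

f [T^-1]; v [L T^-1]; λ [L].
v × λ → [L^2 T^-1] ✗
v ÷ λ → [T^-1] ✓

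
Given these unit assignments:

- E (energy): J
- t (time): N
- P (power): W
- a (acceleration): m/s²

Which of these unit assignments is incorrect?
t

The variable t (time) should have units s, not N.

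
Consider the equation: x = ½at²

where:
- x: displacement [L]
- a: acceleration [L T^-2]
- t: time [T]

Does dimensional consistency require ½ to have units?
No

x has dimensions [L] and at² already has dimensions [L], so the equation balances without ½ contributing any dimensions. ½ is a pure (dimensionless) number; changing or removing it would not affect dimensional consistency.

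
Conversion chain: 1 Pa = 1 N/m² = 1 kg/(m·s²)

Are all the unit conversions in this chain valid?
The chain is correct (no errors).

Correct: Pascal is Newton per square meter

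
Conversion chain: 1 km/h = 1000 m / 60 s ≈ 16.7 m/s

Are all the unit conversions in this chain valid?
The chain is incorrect (it contains an error).

Incorrect: 1 h = 3600 s, not 60 s (1 km/h ≈ 0.278 m/s)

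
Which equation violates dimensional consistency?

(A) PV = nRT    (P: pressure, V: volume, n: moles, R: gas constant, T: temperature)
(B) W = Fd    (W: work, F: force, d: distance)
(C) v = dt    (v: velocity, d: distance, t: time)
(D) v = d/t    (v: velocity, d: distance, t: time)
(C) v = dt

The equation (C) v = dt is dimensionally incorrect.

LHS (v): [L T^-1]
RHS (dt): [L T] ✗

The dimensions do not match. The other three equations balance.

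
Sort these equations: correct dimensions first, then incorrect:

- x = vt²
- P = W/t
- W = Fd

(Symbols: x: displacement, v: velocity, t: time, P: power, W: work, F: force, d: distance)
Dimensionally correct: P = W/t, W = Fd
Dimensionally incorrect: x = vt²
Ordered (correct first, then incorrect): P = W/t, W = Fd, x = vt²

- x = vt²: LHS [L], RHS [L T] → incorrect ✗
- P = W/t: LHS [L^2 M T^-3], RHS [L^2 M T^-3] → correct ✓
- W = Fd: LHS [L^2 M T^-2], RHS [L^2 M T^-2] → correct ✓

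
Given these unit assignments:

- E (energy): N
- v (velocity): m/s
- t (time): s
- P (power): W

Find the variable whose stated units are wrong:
E

The variable E (energy) should have units J, not N.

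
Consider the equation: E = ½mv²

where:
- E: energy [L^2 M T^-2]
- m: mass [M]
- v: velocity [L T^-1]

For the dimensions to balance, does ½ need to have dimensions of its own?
No

E has dimensions [L^2 M T^-2] and mv² already has dimensions [L^2 M T^-2], so the equation balances without ½ contributing any dimensions. ½ is a pure (dimensionless) number; changing or removing it would not affect dimensional consistency.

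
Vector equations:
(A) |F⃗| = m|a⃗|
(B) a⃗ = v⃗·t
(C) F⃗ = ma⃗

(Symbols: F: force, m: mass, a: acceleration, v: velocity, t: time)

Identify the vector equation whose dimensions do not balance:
(B) a⃗ = v⃗·t

(A) |F⃗| = m|a⃗|: LHS [L M T^-2], RHS [L M T^-2] ✓ — magnitudes of vectors are scalars
(B) a⃗ = v⃗·t: LHS [L T^-2], RHS [L] ✗ — acceleration is velocity per time; should be v⃗/t
(C) F⃗ = ma⃗: LHS [L M T^-2], RHS [L M T^-2] ✓ — Force and acceleration are vectors, mass is a scalar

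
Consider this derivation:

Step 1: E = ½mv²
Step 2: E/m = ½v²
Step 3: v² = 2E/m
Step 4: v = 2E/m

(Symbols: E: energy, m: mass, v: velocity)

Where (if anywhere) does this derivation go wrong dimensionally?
Step 4

Step 1: E = ½mv² → LHS [L^2 M T^-2], RHS [L^2 M T^-2] ✓
Step 2: E/m = ½v² → LHS [L^2 T^-2], RHS [L^2 T^-2] ✓
Step 3: v² = 2E/m → LHS [L^2 T^-2], RHS [L^2 T^-2] ✓
Step 4: v = 2E/m → LHS [L T^-1], RHS [L^2 T^-2] ✗

The first dimensional inconsistency appears in step 4: v = 2E/m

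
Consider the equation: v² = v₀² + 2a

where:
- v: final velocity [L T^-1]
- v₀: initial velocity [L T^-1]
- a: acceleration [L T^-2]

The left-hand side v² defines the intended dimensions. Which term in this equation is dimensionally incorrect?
The term 2a

Checking each RHS term against the LHS:
- v₀²: [L^2 T^-2] — matches v² [L^2 T^-2] ✓
- 2a: [L T^-2] — does NOT match v² [L^2 T^-2] ✗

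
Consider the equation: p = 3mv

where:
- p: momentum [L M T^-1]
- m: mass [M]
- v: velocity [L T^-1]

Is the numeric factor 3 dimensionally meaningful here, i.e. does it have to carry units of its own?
No

p has dimensions [L M T^-1] and mv already has dimensions [L M T^-1], so the equation balances without 3 contributing any dimensions. 3 is a pure (dimensionless) number; changing or removing it would not affect dimensional consistency.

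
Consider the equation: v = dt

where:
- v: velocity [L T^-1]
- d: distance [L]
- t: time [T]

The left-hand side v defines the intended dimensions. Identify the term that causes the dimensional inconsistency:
The right-hand side term dt

v has dimensions [L T^-1], but dt has dimensions [L T], so the term dt is dimensionally wrong for v.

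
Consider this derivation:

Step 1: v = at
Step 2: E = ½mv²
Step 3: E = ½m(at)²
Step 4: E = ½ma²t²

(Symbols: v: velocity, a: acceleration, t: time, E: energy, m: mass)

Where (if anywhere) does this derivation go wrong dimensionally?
No step introduces an error — all steps are dimensionally consistent.

Step 1: v = at → LHS [L T^-1], RHS [L T^-1] ✓
Step 2: E = ½mv² → LHS [L^2 M T^-2], RHS [L^2 M T^-2] ✓
Step 3: E = ½m(at)² → LHS [L^2 M T^-2], RHS [L^2 M T^-2] ✓
Step 4: E = ½ma²t² → LHS [L^2 M T^-2], RHS [L^2 M T^-2] ✓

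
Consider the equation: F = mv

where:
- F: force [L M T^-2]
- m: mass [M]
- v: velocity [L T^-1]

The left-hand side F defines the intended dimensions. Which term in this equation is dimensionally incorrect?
The right-hand side term mv

F has dimensions [L M T^-2], but mv has dimensions [L M T^-1], so the term mv is dimensionally wrong for F.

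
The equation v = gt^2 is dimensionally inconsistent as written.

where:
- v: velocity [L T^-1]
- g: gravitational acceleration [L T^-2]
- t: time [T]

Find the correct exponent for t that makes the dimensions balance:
The exponent of t should be 1: v = gt

The LHS v has dimensions [L T^-1]; t has dimensions [T].
As written, the RHS gt^2 (exponent 2 on t) has dimensions [L], which does not match.
With exponent 1, the RHS gt has dimensions [L T^-1], matching the LHS.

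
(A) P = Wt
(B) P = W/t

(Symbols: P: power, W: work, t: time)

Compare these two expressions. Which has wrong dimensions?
(A)

(A) P = Wt: LHS [L^2 M T^-3], RHS [L^2 M T^-1] ✗
(B) P = W/t: LHS [L^2 M T^-3], RHS [L^2 M T^-3] ✓

Expression (A) P = Wt is dimensionally incorrect.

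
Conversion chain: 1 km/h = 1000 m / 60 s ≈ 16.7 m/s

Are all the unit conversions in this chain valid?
The chain is incorrect (it contains an error).

Incorrect: 1 h = 3600 s, not 60 s (1 km/h ≈ 0.278 m/s)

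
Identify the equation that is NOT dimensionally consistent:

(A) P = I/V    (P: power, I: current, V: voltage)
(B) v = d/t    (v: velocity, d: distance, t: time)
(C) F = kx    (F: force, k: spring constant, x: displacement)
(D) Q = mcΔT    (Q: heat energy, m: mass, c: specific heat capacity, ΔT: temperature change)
(A) P = I/V

The equation (A) P = I/V is dimensionally incorrect.

LHS (P): [L^2 M T^-3]
RHS (I/V): [I^2 L^-2 M^-1 T^3] ✗

The dimensions do not match. The other three equations balance.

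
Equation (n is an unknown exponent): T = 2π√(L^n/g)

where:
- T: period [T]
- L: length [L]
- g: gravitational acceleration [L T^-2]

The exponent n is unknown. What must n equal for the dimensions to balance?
n = 1

T has dimensions [T]; L has dimensions [L].
With n = 1: 2π√(L^1/g) has dimensions [T], matching the LHS ✓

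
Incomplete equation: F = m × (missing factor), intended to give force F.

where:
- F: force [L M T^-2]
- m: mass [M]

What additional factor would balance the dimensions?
a (acceleration), dimensions [L T^-2]

F has dimensions [L M T^-2] and m has dimensions [M].
The missing factor must have dimensions [L M T^-2] / [M] = [L T^-2], i.e. acceleration (a).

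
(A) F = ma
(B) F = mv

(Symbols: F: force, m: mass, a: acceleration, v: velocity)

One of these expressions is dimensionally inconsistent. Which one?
(B)

(A) F = ma: LHS [L M T^-2], RHS [L M T^-2] ✓
(B) F = mv: LHS [L M T^-2], RHS [L M T^-1] ✗

Expression (B) F = mv is dimensionally incorrect.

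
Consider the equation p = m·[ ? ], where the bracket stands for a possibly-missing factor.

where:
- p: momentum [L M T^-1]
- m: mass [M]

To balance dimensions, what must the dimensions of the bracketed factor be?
[L T^-1] — velocity (e.g. v)

p has dimensions [L M T^-1]; m has dimensions [M].
The bracketed factor must supply [L M T^-1] / [M] = [L T^-1].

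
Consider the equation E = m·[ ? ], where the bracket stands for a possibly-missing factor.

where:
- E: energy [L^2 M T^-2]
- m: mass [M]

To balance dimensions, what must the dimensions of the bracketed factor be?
[L^2 T^-2] — velocity squared (e.g. v²)

E has dimensions [L^2 M T^-2]; m has dimensions [M].
The bracketed factor must supply [L^2 M T^-2] / [M] = [L^2 T^-2].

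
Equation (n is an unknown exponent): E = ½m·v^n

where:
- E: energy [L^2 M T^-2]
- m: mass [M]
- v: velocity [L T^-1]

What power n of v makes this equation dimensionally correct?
n = 2

E has dimensions [L^2 M T^-2]; v has dimensions [L T^-1].
The rest of the RHS has dimensions [M], so v^n must supply [L^2 T^-2].
With n = 2: ½m·v^2 has dimensions [L^2 M T^-2], matching the LHS ✓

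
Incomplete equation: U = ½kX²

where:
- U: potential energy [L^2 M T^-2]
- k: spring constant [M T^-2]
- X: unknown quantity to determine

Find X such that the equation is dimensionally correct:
X = x (displacement), dimensions [L]

U has dimensions [L^2 M T^-2]; the rest of the RHS (½k) has dimensions [M T^-2].
So X² must have dimensions [L^2], i.e. X has dimensions [L] — X = x (displacement).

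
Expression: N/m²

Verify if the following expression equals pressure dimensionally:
Yes

The expression N/m² has dimensions [L^-1 M T^-2], which is exactly pressure [L^-1 M T^-2].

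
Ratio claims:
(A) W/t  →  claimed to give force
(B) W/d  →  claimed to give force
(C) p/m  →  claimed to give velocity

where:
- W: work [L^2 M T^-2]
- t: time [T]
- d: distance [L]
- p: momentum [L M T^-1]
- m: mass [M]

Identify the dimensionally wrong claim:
(A) W/t does not give force

(A) W/t: [L^2 M T^-3] ≠ force [L M T^-2] ✗
(B) W/d: [L M T^-2] = force [L M T^-2] ✓
(C) p/m: [L T^-1] = velocity [L T^-1] ✓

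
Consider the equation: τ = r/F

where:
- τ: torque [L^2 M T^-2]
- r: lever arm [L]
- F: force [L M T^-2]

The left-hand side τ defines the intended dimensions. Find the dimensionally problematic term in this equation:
The right-hand side term r/F

τ has dimensions [L^2 M T^-2], but r/F has dimensions [M^-1 T^2], so the term r/F is dimensionally wrong for τ.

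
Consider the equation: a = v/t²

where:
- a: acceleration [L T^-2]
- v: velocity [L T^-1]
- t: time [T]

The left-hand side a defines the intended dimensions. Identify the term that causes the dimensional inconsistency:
The right-hand side term v/t²

a has dimensions [L T^-2], but v/t² has dimensions [L T^-3], so the term v/t² is dimensionally wrong for a.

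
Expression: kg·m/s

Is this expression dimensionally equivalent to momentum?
Yes

The expression kg·m/s has dimensions [L M T^-1], which is exactly momentum [L M T^-1].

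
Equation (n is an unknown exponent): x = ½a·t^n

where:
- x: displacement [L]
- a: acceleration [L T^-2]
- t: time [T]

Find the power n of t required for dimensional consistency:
n = 2

x has dimensions [L]; t has dimensions [T].
The rest of the RHS has dimensions [L T^-2], so t^n must supply [T^2].
With n = 2: ½a·t^2 has dimensions [L], matching the LHS ✓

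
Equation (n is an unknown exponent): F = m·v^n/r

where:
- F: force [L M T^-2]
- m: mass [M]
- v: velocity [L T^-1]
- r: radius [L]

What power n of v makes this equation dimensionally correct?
n = 2

F has dimensions [L M T^-2]; v has dimensions [L T^-1].
The rest of the RHS has dimensions [L^-1 M], so v^n must supply [L^2 T^-2].
With n = 2: m·v^2/r has dimensions [L M T^-2], matching the LHS ✓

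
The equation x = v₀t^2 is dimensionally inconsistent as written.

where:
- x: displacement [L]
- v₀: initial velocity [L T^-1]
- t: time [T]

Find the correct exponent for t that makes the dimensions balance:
The exponent of t should be 1: x = v₀t

The LHS x has dimensions [L]; t has dimensions [T].
As written, the RHS v₀t^2 (exponent 2 on t) has dimensions [L T], which does not match.
With exponent 1, the RHS v₀t has dimensions [L], matching the LHS.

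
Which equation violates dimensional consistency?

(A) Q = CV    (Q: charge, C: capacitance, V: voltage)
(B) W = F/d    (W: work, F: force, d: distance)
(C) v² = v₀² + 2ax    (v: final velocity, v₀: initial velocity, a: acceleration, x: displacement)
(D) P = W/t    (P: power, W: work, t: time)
(B) W = F/d

The equation (B) W = F/d is dimensionally incorrect.

LHS (W): [L^2 M T^-2]
RHS (F/d): [M T^-2] ✗

The dimensions do not match. The other three equations balance.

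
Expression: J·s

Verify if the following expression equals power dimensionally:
No

The expression J·s has dimensions [L^2 M T^-1], but power has dimensions [L^2 M T^-3].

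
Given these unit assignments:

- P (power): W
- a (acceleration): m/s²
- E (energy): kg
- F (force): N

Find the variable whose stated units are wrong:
E

The variable E (energy) should have units J, not kg.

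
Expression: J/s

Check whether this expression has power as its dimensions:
Yes

The expression J/s has dimensions [L^2 M T^-3], which is exactly power [L^2 M T^-3].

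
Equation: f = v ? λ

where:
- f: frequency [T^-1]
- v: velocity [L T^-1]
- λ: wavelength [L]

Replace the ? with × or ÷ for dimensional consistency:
division (÷): f = v ÷ λ

f [T^-1]; v [L T^-1]; λ [L].
v × λ → [L^2 T^-1] ✗
v ÷ λ → [T^-1] ✓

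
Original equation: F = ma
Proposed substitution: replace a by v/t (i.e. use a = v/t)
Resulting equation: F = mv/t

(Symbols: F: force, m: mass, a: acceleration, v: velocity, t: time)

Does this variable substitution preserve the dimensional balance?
Yes

[a] = [L T^-2] and [v/t] = [L T^-2]. These match, so the substitution replaces a quantity by one of the same dimensions and the result F = mv/t has LHS [L M T^-2] vs RHS [L M T^-2] — still consistent.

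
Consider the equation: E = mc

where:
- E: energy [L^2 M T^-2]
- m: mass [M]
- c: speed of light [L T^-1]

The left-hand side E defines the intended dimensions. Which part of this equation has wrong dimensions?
The right-hand side term mc

E has dimensions [L^2 M T^-2], but mc has dimensions [L M T^-1], so the term mc is dimensionally wrong for E.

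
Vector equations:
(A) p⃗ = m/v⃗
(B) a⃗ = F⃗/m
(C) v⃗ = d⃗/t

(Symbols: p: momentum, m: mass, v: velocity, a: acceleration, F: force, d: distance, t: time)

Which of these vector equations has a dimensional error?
(A) p⃗ = m/v⃗

(A) p⃗ = m/v⃗: LHS [L M T^-1], RHS [L^-1 M T] ✗ — momentum is mass times velocity; should be mv⃗ (and division by a vector is undefined)
(B) a⃗ = F⃗/m: LHS [L T^-2], RHS [L T^-2] ✓ — force (vector) divided by mass (scalar)
(C) v⃗ = d⃗/t: LHS [L T^-1], RHS [L T^-1] ✓ — displacement (vector) divided by time (scalar)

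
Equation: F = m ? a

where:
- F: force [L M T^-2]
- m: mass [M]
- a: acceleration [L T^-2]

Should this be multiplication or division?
multiplication (×): F = m × a

F [L M T^-2]; m [M]; a [L T^-2].
m × a → [L M T^-2] ✓
m ÷ a → [L^-1 M T^2] ✗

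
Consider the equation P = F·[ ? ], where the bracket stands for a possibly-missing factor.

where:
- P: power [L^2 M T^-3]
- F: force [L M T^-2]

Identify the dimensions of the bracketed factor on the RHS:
[L T^-1] — velocity (e.g. v)

P has dimensions [L^2 M T^-3]; F has dimensions [L M T^-2].
The bracketed factor must supply [L^2 M T^-3] / [L M T^-2] = [L T^-1].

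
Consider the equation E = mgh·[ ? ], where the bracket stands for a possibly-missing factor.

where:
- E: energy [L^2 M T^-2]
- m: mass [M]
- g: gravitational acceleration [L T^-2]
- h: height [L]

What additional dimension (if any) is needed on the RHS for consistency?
Nothing is missing — the bracketed factor must be dimensionless.

E has dimensions [L^2 M T^-2] and mgh already has dimensions [L^2 M T^-2], so E = mgh is dimensionally complete.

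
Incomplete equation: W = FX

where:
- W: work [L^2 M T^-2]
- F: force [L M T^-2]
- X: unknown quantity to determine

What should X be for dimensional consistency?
X = d (distance), dimensions [L]

W has dimensions [L^2 M T^-2]; the rest of the RHS (F) has dimensions [L M T^-2].
So X must have dimensions [L] — X = d (distance).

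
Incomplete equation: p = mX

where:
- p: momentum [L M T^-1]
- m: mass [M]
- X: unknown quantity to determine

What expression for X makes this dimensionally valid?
X = v (velocity), dimensions [L T^-1]

p has dimensions [L M T^-1]; the rest of the RHS (m) has dimensions [M].
So X must have dimensions [L T^-1] — X = v (velocity).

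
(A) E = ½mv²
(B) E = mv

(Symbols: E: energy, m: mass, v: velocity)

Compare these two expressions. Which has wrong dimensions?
(B)

(A) E = ½mv²: LHS [L^2 M T^-2], RHS [L^2 M T^-2] ✓
(B) E = mv: LHS [L^2 M T^-2], RHS [L M T^-1] ✗

Expression (B) E = mv is dimensionally incorrect.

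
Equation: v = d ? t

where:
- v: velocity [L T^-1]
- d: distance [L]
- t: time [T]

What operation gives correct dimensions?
division (÷): v = d ÷ t

v [L T^-1]; d [L]; t [T].
d × t → [L T] ✗
d ÷ t → [L T^-1] ✓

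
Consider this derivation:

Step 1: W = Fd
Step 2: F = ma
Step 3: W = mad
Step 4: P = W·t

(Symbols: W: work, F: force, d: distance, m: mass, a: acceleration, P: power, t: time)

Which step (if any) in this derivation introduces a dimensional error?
Step 4

Step 1: W = Fd → LHS [L^2 M T^-2], RHS [L^2 M T^-2] ✓
Step 2: F = ma → LHS [L M T^-2], RHS [L M T^-2] ✓
Step 3: W = mad → LHS [L^2 M T^-2], RHS [L^2 M T^-2] ✓
Step 4: P = W·t → LHS [L^2 M T^-3], RHS [L^2 M T^-1] ✗

The first dimensional inconsistency appears in step 4: P = W·t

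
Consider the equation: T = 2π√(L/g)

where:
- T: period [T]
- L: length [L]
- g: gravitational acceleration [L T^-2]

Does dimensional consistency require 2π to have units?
No

T has dimensions [T] and √(L/g) already has dimensions [T], so the equation balances without 2π contributing any dimensions. 2π is a pure (dimensionless) number; changing or removing it would not affect dimensional consistency.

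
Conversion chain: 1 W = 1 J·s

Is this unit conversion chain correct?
The chain is incorrect (it contains an error).

Incorrect: Watt is J/s, not J·s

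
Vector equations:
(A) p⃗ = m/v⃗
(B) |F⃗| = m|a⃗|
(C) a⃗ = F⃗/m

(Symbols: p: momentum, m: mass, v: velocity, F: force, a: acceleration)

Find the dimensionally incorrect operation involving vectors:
(A) p⃗ = m/v⃗

(A) p⃗ = m/v⃗: LHS [L M T^-1], RHS [L^-1 M T] ✗ — momentum is mass times velocity; should be mv⃗ (and division by a vector is undefined)
(B) |F⃗| = m|a⃗|: LHS [L M T^-2], RHS [L M T^-2] ✓ — magnitudes of vectors are scalars
(C) a⃗ = F⃗/m: LHS [L T^-2], RHS [L T^-2] ✓ — force (vector) divided by mass (scalar)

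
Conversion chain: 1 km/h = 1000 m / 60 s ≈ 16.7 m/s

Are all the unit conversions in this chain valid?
The chain is incorrect (it contains an error).

Incorrect: 1 h = 3600 s, not 60 s (1 km/h ≈ 0.278 m/s)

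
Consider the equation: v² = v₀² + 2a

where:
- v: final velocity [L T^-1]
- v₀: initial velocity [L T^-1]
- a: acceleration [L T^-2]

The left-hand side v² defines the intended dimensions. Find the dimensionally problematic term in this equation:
The term 2a

Checking each RHS term against the LHS:
- v₀²: [L^2 T^-2] — matches v² [L^2 T^-2] ✓
- 2a: [L T^-2] — does NOT match v² [L^2 T^-2] ✗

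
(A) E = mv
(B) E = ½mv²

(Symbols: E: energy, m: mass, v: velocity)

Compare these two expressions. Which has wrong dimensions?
(A)

(A) E = mv: LHS [L^2 M T^-2], RHS [L M T^-1] ✗
(B) E = ½mv²: LHS [L^2 M T^-2], RHS [L^2 M T^-2] ✓

Expression (A) E = mv is dimensionally incorrect.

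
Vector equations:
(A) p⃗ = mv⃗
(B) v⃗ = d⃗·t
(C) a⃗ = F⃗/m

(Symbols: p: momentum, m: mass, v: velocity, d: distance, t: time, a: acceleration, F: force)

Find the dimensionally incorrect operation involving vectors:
(B) v⃗ = d⃗·t

(A) p⃗ = mv⃗: LHS [L M T^-1], RHS [L M T^-1] ✓ — mass (scalar) times velocity (vector)
(B) v⃗ = d⃗·t: LHS [L T^-1], RHS [L T] ✗ — velocity is displacement per time; should be d⃗/t
(C) a⃗ = F⃗/m: LHS [L T^-2], RHS [L T^-2] ✓ — force (vector) divided by mass (scalar)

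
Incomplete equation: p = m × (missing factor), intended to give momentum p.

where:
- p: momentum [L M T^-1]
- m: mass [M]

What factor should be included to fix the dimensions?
v (velocity), dimensions [L T^-1]

p has dimensions [L M T^-1] and m has dimensions [M].
The missing factor must have dimensions [L M T^-1] / [M] = [L T^-1], i.e. velocity (v).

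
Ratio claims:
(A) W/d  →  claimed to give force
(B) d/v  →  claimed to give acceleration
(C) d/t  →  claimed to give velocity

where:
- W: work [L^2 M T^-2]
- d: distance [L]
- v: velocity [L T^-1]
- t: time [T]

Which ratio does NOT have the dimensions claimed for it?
(B) d/v does not give acceleration

(A) W/d: [L M T^-2] = force [L M T^-2] ✓
(B) d/v: [T] ≠ acceleration [L T^-2] ✗
(C) d/t: [L T^-1] = velocity [L T^-1] ✓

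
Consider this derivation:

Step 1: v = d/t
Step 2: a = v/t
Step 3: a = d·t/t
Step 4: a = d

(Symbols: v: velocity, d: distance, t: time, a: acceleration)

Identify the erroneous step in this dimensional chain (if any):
Step 3

Step 1: v = d/t → LHS [L T^-1], RHS [L T^-1] ✓
Step 2: a = v/t → LHS [L T^-2], RHS [L T^-2] ✓
Step 3: a = d·t/t → LHS [L T^-2], RHS [L] ✗

The first dimensional inconsistency appears in step 3: a = d·t/t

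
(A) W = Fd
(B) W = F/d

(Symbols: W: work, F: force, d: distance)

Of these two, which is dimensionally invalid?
(B)

(A) W = Fd: LHS [L^2 M T^-2], RHS [L^2 M T^-2] ✓
(B) W = F/d: LHS [L^2 M T^-2], RHS [M T^-2] ✗

Expression (B) W = F/d is dimensionally incorrect.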